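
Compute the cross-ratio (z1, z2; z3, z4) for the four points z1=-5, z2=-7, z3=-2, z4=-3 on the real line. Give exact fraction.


Step 1: (z1-z3)(z2-z4) = (-3) * (-4) = 12
Step 2: (z1-z4)(z2-z3) = (-2) * (-5) = 10
Step 3: Cross-ratio = 12/10 = 6/5

6/5


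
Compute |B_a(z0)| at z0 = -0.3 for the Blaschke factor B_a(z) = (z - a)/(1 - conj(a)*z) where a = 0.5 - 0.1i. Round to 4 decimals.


Step 1: Numerator z0 - a = -0.3 - (0.5 - 0.1i) = -0.8 + 0.1i
Step 2: Denominator 1 - conj(a)*z0 = 1 - (0.5 + 0.1i)*(-0.3) = 1.15 + 0.03i
Step 3: |z0 - a|^2 = (-0.8)^2 + 0.1^2 = 0.65; |1 - conj(a)*z0|^2 = 1.15^2 + 0.03^2 = 1.3234
Step 4: |B_a(-0.3)| = sqrt(0.65 / 1.3234) = sqrt(0.491159)
Step 5: = 0.7008

0.7008


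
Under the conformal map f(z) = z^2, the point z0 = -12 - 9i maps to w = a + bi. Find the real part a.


Step 1: z0 = -12 - 9i
Step 2: z0^2 = (-12)^2 - (-9)^2 + 216i
Step 3: real part = 144 - 81 = 63

63


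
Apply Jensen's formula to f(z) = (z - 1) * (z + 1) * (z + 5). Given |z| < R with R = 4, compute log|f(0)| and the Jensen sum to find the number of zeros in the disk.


Jensen's formula: (1/2pi)*integral log|f(Re^it)|dt = log|f(0)| + sum_{|a_k|<R} log(R/|a_k|)
Step 1: f(0) = (-1) * 1 * 5 = -5
Step 2: log|f(0)| = log|1| + log|-1| + log|-5| = 1.6094
Step 3: Zeros inside |z| < 4: 1, -1
Step 4: Jensen sum = log(4/1) + log(4/1) = 2.7726
Step 5: n(R) = number of terms in the Jensen sum = count of zeros inside |z| < 4 = 2

2


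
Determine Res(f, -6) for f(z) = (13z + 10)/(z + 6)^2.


Step 1: Pole of order 2 at z = -6
Step 2: Res = lim d/dz [(z + 6)^2 * f(z)] as z -> -6
Step 3: (z + 6)^2 * f(z) = 13z + 10
Step 4: d/dz[13z + 10] = 13

13


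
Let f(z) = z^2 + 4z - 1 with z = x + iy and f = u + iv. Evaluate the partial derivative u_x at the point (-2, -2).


Step 1: f(z) = (x+iy)^2 + 4(x+iy) - 1
Step 2: u = (x^2 - y^2) + 4x - 1
Step 3: u_x = 2x + 4
Step 4: At (-2, -2): u_x = -4 + 4 = 0

0


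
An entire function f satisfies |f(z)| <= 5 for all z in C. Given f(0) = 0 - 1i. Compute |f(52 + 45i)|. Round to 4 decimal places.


Step 1: By Liouville's theorem, a bounded entire function is constant.
Step 2: f(z) = f(0) = 0 - 1i for all z.
Step 3: |f(w)| = |0 - 1i| = sqrt(0 + 1)
Step 4: = 1.0

1.0


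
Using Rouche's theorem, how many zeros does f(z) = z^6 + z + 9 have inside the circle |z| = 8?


Step 1: On |z| = 8 the three terms have sizes |z^6| = 8^6 = 262144, |z| = 8, |9| = 9
Step 2: The dominant term is g(z) = z^6; let h(z) = z + 9 so f = g + h
Step 3: On |z| = 8: |g| = 262144 and |h| <= 8 + 9 = 17
Step 4: Since 262144 > 17, |h| < |g| on |z| = 8, so by Rouche f has the same number of zeros as g inside |z| < 8
Step 5: g(z) = z^6 has 6 zeros (all at the origin) inside |z| < 8. Answer = 6

6


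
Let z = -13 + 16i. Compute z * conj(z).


Step 1: conj(z) = -13 - 16i
Step 2: z * conj(z) = (-13)^2 + 16^2
Step 3: = 169 + 256 = 425

425


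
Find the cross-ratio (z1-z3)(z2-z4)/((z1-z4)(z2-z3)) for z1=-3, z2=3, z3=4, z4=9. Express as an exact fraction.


Step 1: (z1-z3)(z2-z4) = (-7) * (-6) = 42
Step 2: (z1-z4)(z2-z3) = (-12) * (-1) = 12
Step 3: Cross-ratio = 42/12 = 7/2

7/2


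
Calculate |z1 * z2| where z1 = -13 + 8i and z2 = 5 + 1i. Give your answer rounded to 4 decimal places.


Step 1: |z1| = sqrt((-13)^2 + 8^2) = sqrt(233)
Step 2: |z2| = sqrt(5^2 + 1^2) = sqrt(26)
Step 3: |z1*z2| = |z1|*|z2| = sqrt(233) * sqrt(26) = sqrt(233 * 26) = sqrt(6058)
Step 4: = 77.8332

77.8332


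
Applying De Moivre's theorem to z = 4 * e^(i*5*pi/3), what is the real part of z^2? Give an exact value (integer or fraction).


Step 1: By De Moivre's theorem, z^2 = 4^2 * e^(i*2*5*pi/3) = 16 * (cos(10*pi/3) + i*sin(10*pi/3))
Step 2: |z|^2 = 4^2 = 16
Step 3: Reduce the angle mod 2*pi: 10*pi/3 - 2*pi = 4*pi/3
Step 4: cos(4*pi/3) = -1/2
Step 5: Re(z^2) = 16 * (-1/2) = -8

-8


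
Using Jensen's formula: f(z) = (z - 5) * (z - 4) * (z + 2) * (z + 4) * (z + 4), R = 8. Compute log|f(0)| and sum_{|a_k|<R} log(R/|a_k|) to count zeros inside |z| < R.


Jensen's formula: (1/2pi)*integral log|f(Re^it)|dt = log|f(0)| + sum_{|a_k|<R} log(R/|a_k|)
Step 1: f(0) = (-5) * (-4) * 2 * 4 * 4 = 640
Step 2: log|f(0)| = log|5| + log|4| + log|-2| + log|-4| + log|-4| = 6.4615
Step 3: Zeros inside |z| < 8: 5, 4, -2, -4, -4
Step 4: Jensen sum = log(8/5) + log(8/4) + log(8/2) + log(8/4) + log(8/4) = 3.9357
Step 5: n(R) = number of terms in the Jensen sum = count of zeros inside |z| < 8 = 5

5


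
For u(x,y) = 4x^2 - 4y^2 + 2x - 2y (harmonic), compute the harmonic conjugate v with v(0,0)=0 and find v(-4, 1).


Step 1: v_x = -u_y = 8y + 2
Step 2: v_y = u_x = 8x + 2
Step 3: v = 8xy + 2x + 2y + C
Step 4: v(0,0) = 0 => C = 0
Step 5: v(-4, 1) = -38

-38


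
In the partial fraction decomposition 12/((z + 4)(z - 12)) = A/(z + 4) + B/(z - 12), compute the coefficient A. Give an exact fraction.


Step 1: Multiply both sides by (z + 4) and set z = -4
Step 2: A = 12 / (-4 - 12)
Step 3: A = 12 / (-16)
Step 4: A = -3/4

-3/4


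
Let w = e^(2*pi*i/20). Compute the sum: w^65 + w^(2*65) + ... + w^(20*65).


Step 1: The sum sum_{j=1}^{n} w^(k*j) equals n if n | k, else 0.
Step 2: Here n = 20, k = 65
Step 3: Does n divide k? 20 | 65 -> False
Step 4: Sum = 0

0


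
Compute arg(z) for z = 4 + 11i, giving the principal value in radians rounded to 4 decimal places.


Step 1: z = 4 + 11i
Step 2: arg(z) = atan2(11, 4)
Step 3: arg(z) = 1.222

1.222


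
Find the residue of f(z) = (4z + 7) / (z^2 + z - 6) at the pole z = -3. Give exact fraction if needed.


Step 1: Q(z) = z^2 + z - 6 = (z + 3)(z - 2)
Step 2: Q'(z) = 2z + 1
Step 3: Q'(-3) = -5, P(-3) = -5
Step 4: Res = P(-3)/Q'(-3) = -5/(-5) = 1

1


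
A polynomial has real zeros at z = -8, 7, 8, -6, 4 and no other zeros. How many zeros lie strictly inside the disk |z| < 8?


Step 1: Check each root:
  z = -8: |-8| = 8 >= 8
  z = 7: |7| = 7 < 8
  z = 8: |8| = 8 >= 8
  z = -6: |-6| = 6 < 8
  z = 4: |4| = 4 < 8
Step 2: Count = 3

3


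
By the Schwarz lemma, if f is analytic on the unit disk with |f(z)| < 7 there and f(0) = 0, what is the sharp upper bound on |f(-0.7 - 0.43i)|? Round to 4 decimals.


Step 1: g = f/7 maps D -> D with g(0) = 0, so by the Schwarz lemma |g(z)| <= |z|, i.e. |f(z)| <= 7|z|; this is sharp (f(z) = 7z).
Step 2: |z0|^2 = (-0.7)^2 + (-0.43)^2 = 0.6749
Step 3: |z0| = sqrt(0.6749) = 0.821523
Step 4: Best bound = 7 * |z0| = 7 * 0.821523 = 5.7507

5.7507


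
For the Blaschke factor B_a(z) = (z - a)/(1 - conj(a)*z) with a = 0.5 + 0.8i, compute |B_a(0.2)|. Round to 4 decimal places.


Step 1: Numerator z0 - a = 0.2 - (0.5 + 0.8i) = -0.3 - 0.8i
Step 2: Denominator 1 - conj(a)*z0 = 1 - (0.5 - 0.8i)*0.2 = 0.9 + 0.16i
Step 3: |z0 - a|^2 = (-0.3)^2 + (-0.8)^2 = 0.73; |1 - conj(a)*z0|^2 = 0.9^2 + 0.16^2 = 0.8356
Step 4: |B_a(0.2)| = sqrt(0.73 / 0.8356) = sqrt(0.873624)
Step 5: = 0.9347

0.9347


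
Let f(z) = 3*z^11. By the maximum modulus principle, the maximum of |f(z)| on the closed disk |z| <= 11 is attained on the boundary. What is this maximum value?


Step 1: On |z| = 11, |f(z)| = 3 * |z|^11 = 3 * 11^11
Step 2: By maximum modulus principle, maximum is on boundary.
Step 3: Maximum = 3 * 285311670611 = 855935011833

855935011833


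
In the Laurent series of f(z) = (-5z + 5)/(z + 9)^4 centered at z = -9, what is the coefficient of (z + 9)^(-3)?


Step 1: Write the numerator in powers of (z + 9): -5z + 5 = -5(z + 9) + (-5*(-9) + 5) = -5(z + 9) + 50
Step 2: Divide by (z + 9)^4: f(z) = 50(z + 9)^(-4) - 5(z + 9)^(-3)
Step 3: This finite sum is the Laurent series of f about z = -9.
Step 4: Coefficient of (z + 9)^(-3) = coefficient of (z + 9) in the re-centred numerator = -5

-5


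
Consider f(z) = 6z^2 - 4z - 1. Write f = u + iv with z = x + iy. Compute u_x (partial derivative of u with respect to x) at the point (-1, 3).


Step 1: f(z) = 6(x+iy)^2 - 4(x+iy) - 1
Step 2: u = 6(x^2 - y^2) - 4x - 1
Step 3: u_x = 12x - 4
Step 4: At (-1, 3): u_x = -12 - 4 = -16

-16


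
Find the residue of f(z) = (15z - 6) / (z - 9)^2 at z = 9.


Step 1: Pole of order 2 at z = 9
Step 2: Res = lim d/dz [(z - 9)^2 * f(z)] as z -> 9
Step 3: (z - 9)^2 * f(z) = 15z - 6
Step 4: d/dz[15z - 6] = 15

15


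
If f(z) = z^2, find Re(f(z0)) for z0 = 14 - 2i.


Step 1: z0 = 14 - 2i
Step 2: z0^2 = 14^2 - (-2)^2 - 56i
Step 3: real part = 196 - 4 = 192

192


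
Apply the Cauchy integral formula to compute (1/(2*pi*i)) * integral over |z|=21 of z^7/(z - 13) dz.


Step 1: f(z) = z^7, a = 13 is inside |z| = 21
Step 2: By Cauchy integral formula: (1/(2pi*i)) * integral = f(a)
Step 3: f(13) = 13^7 = 62748517

62748517


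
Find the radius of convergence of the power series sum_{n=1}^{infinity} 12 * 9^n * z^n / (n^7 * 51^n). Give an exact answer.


Step 1: General term a_n = 12 * 9^n / (n^7 * 51^n)
Step 2: By the root test, |a_n|^(1/n) = 12^(1/n) * 9 / (n^(7/n) * 51) -> 9/51 as n -> infinity (since 12^(1/n) -> 1 and n^(7/n) -> 1)
Step 3: R = 1/lim|a_n|^(1/n) = 51/9 = 17/3

17/3


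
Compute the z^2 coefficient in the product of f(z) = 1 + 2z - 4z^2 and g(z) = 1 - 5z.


Step 1: z^2 term in f*g comes from: (1)*(0) + (2z)*(-5z) + (-4z^2)*(1)
Step 2: = 0 - 10 - 4
Step 3: = -14

-14


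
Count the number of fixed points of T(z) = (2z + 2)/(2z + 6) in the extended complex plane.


Step 1: Fixed points satisfy T(z) = z
Step 2: 2z^2 + 4z - 2 = 0
Step 3: Discriminant = 4^2 - 4*2*(-2) = 32
Step 4: Number of fixed points = 2

2


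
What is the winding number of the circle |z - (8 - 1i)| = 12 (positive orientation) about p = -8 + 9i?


Step 1: Center c = (8, -1), radius = 12
Step 2: |p - c|^2 = (-16)^2 + 10^2 = 356
Step 3: r^2 = 144
Step 4: |p-c| > r so winding number = 0

0


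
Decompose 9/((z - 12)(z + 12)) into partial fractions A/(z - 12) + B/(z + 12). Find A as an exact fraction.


Step 1: Multiply both sides by (z - 12) and set z = 12
Step 2: A = 9 / (12 + 12)
Step 3: A = 9 / 24
Step 4: A = 3/8

3/8


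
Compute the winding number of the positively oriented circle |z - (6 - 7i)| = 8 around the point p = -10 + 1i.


Step 1: Center c = (6, -7), radius = 8
Step 2: |p - c|^2 = (-16)^2 + 8^2 = 320
Step 3: r^2 = 64
Step 4: |p-c| > r so winding number = 0

0


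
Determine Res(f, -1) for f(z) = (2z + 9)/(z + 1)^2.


Step 1: Pole of order 2 at z = -1
Step 2: Res = lim d/dz [(z + 1)^2 * f(z)] as z -> -1
Step 3: (z + 1)^2 * f(z) = 2z + 9
Step 4: d/dz[2z + 9] = 2

2


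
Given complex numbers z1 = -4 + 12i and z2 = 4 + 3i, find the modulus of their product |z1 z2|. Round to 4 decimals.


Step 1: |z1| = sqrt((-4)^2 + 12^2) = sqrt(160)
Step 2: |z2| = sqrt(4^2 + 3^2) = sqrt(25)
Step 3: |z1*z2| = |z1|*|z2| = sqrt(160) * sqrt(25) = sqrt(160 * 25) = sqrt(4000)
Step 4: = 63.2456

63.2456


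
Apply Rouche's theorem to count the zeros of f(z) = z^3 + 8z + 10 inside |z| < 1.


Step 1: On |z| = 1 the three terms have sizes |z^3| = 1^3 = 1, |8z| = 8*1 = 8, |10| = 10
Step 2: The dominant term is g(z) = 10; let h(z) = z^3 + 8z so f = g + h
Step 3: On |z| = 1: |g| = 10 and |h| <= 1 + 8 = 9
Step 4: Since 10 > 9, |h| < |g| on |z| = 1, so by Rouche f has the same number of zeros as g inside |z| < 1
Step 5: g(z) = 10 is a nonzero constant with no zeros inside |z| < 1. Answer = 0

0


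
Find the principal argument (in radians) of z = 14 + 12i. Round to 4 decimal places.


Step 1: z = 14 + 12i
Step 2: arg(z) = atan2(12, 14)
Step 3: arg(z) = 0.7086

0.7086


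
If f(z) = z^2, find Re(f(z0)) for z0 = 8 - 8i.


Step 1: z0 = 8 - 8i
Step 2: z0^2 = 8^2 - (-8)^2 - 128i
Step 3: real part = 64 - 64 = 0

0


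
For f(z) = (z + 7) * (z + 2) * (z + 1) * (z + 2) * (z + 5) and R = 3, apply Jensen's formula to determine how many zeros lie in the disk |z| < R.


Jensen's formula: (1/2pi)*integral log|f(Re^it)|dt = log|f(0)| + sum_{|a_k|<R} log(R/|a_k|)
Step 1: f(0) = 7 * 2 * 1 * 2 * 5 = 140
Step 2: log|f(0)| = log|-7| + log|-2| + log|-1| + log|-2| + log|-5| = 4.9416
Step 3: Zeros inside |z| < 3: -2, -1, -2
Step 4: Jensen sum = log(3/2) + log(3/1) + log(3/2) = 1.9095
Step 5: n(R) = number of terms in the Jensen sum = count of zeros inside |z| < 3 = 3

3


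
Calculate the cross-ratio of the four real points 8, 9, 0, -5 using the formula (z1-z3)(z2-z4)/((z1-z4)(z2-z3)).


Step 1: (z1-z3)(z2-z4) = 8 * 14 = 112
Step 2: (z1-z4)(z2-z3) = 13 * 9 = 117
Step 3: Cross-ratio = 112/117 = 112/117

112/117


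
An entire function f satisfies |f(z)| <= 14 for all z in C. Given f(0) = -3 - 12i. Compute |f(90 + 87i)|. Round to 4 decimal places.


Step 1: By Liouville's theorem, a bounded entire function is constant.
Step 2: f(z) = f(0) = -3 - 12i for all z.
Step 3: |f(w)| = |-3 - 12i| = sqrt(9 + 144)
Step 4: = 12.3693

12.3693


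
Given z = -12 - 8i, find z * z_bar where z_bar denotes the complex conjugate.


Step 1: conj(z) = -12 + 8i
Step 2: z * conj(z) = (-12)^2 + (-8)^2
Step 3: = 144 + 64 = 208

208


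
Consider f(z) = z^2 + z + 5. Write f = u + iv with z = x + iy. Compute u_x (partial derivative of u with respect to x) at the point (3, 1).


Step 1: f(z) = (x+iy)^2 + (x+iy) + 5
Step 2: u = (x^2 - y^2) + x + 5
Step 3: u_x = 2x + 1
Step 4: At (3, 1): u_x = 6 + 1 = 7

7


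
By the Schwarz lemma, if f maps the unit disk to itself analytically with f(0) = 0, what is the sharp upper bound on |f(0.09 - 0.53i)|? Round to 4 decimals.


Step 1: Schwarz lemma: if f: D -> D is analytic with f(0) = 0, then |f(z)| <= |z| for all z in D, and this is sharp (f(z) = z).
Step 2: |z0|^2 = 0.09^2 + (-0.53)^2 = 0.289
Step 3: |z0| = sqrt(0.289) = 0.537587
Step 4: Best bound = |z0| = 0.5376

0.5376


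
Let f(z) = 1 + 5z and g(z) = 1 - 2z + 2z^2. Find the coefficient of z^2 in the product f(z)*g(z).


Step 1: z^2 term in f*g comes from: (1)*(2z^2) + (5z)*(-2z) + (0)*(1)
Step 2: = 2 - 10 + 0
Step 3: = -8

-8


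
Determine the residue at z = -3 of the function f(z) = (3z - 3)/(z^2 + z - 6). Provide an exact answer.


Step 1: Q(z) = z^2 + z - 6 = (z + 3)(z - 2)
Step 2: Q'(z) = 2z + 1
Step 3: Q'(-3) = -5, P(-3) = -12
Step 4: Res = P(-3)/Q'(-3) = -12/(-5) = 12/5

12/5


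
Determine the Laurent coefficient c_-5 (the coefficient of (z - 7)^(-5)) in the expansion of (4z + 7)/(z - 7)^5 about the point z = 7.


Step 1: Write the numerator in powers of (z - 7): 4z + 7 = 4(z - 7) + (4*7 + 7) = 4(z - 7) + 35
Step 2: Divide by (z - 7)^5: f(z) = 35(z - 7)^(-5) + 4(z - 7)^(-4)
Step 3: This finite sum is the Laurent series of f about z = 7.
Step 4: Coefficient of (z - 7)^(-5) = 4*7 + 7 = 35

35


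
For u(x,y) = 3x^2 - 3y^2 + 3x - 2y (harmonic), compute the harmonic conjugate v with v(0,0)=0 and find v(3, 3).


Step 1: v_x = -u_y = 6y + 2
Step 2: v_y = u_x = 6x + 3
Step 3: v = 6xy + 2x + 3y + C
Step 4: v(0,0) = 0 => C = 0
Step 5: v(3, 3) = 69

69


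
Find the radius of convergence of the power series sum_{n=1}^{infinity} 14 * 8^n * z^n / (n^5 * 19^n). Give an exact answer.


Step 1: General term a_n = 14 * 8^n / (n^5 * 19^n)
Step 2: By the root test, |a_n|^(1/n) = 14^(1/n) * 8 / (n^(5/n) * 19) -> 8/19 as n -> infinity (since 14^(1/n) -> 1 and n^(5/n) -> 1)
Step 3: R = 1/lim|a_n|^(1/n) = 19/8

19/8


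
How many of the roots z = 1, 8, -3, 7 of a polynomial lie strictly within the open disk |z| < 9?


Step 1: Check each root:
  z = 1: |1| = 1 < 9
  z = 8: |8| = 8 < 9
  z = -3: |-3| = 3 < 9
  z = 7: |7| = 7 < 9
Step 2: Count = 4

4


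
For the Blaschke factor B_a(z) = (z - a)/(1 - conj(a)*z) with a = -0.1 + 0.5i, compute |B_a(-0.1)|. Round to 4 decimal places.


Step 1: Numerator z0 - a = -0.1 - (-0.1 + 0.5i) = 0 - 0.5i
Step 2: Denominator 1 - conj(a)*z0 = 1 - (-0.1 - 0.5i)*(-0.1) = 0.99 - 0.05i
Step 3: |z0 - a|^2 = 0^2 + (-0.5)^2 = 0.25; |1 - conj(a)*z0|^2 = 0.99^2 + (-0.05)^2 = 0.9826
Step 4: |B_a(-0.1)| = sqrt(0.25 / 0.9826) = sqrt(0.254427)
Step 5: = 0.5044

0.5044


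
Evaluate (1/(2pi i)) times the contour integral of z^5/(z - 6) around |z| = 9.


Step 1: f(z) = z^5, a = 6 is inside |z| = 9
Step 2: By Cauchy integral formula: (1/(2pi*i)) * integral = f(a)
Step 3: f(6) = 6^5 = 7776

7776


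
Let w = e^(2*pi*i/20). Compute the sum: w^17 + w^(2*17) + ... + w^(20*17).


Step 1: The sum sum_{j=1}^{n} w^(k*j) equals n if n | k, else 0.
Step 2: Here n = 20, k = 17
Step 3: Does n divide k? 20 | 17 -> False
Step 4: Sum = 0

0


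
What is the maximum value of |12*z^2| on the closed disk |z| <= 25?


Step 1: On |z| = 25, |f(z)| = 12 * |z|^2 = 12 * 25^2
Step 2: By maximum modulus principle, maximum is on boundary.
Step 3: Maximum = 12 * 625 = 7500

7500


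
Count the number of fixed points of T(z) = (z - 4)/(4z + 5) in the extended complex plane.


Step 1: Fixed points satisfy T(z) = z
Step 2: 4z^2 + 4z + 4 = 0
Step 3: Discriminant = 4^2 - 4*4*4 = -48
Step 4: Number of fixed points = 2

2


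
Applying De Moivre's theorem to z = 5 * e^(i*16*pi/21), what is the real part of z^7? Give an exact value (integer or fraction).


Step 1: By De Moivre's theorem, z^7 = 5^7 * e^(i*7*16*pi/21) = 78125 * (cos(16*pi/3) + i*sin(16*pi/3))
Step 2: |z|^7 = 5^7 = 78125
Step 3: Reduce the angle mod 2*pi: 16*pi/3 - 4*pi = 4*pi/3
Step 4: cos(4*pi/3) = -1/2
Step 5: Re(z^7) = 78125 * (-1/2) = -78125/2

-78125/2


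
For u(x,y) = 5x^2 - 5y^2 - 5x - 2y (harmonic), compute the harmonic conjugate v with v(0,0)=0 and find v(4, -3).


Step 1: v_x = -u_y = 10y + 2
Step 2: v_y = u_x = 10x - 5
Step 3: v = 10xy + 2x - 5y + C
Step 4: v(0,0) = 0 => C = 0
Step 5: v(4, -3) = -97

-97


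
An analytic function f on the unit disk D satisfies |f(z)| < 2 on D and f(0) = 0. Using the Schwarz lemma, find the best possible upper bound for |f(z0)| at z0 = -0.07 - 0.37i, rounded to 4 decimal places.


Step 1: g = f/2 maps D -> D with g(0) = 0, so by the Schwarz lemma |g(z)| <= |z|, i.e. |f(z)| <= 2|z|; this is sharp (f(z) = 2z).
Step 2: |z0|^2 = (-0.07)^2 + (-0.37)^2 = 0.1418
Step 3: |z0| = sqrt(0.1418) = 0.376563
Step 4: Best bound = 2 * |z0| = 2 * 0.376563 = 0.7531

0.7531


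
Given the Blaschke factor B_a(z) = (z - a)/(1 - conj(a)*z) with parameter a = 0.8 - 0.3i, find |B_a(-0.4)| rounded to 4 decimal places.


Step 1: Numerator z0 - a = -0.4 - (0.8 - 0.3i) = -1.2 + 0.3i
Step 2: Denominator 1 - conj(a)*z0 = 1 - (0.8 + 0.3i)*(-0.4) = 1.32 + 0.12i
Step 3: |z0 - a|^2 = (-1.2)^2 + 0.3^2 = 1.53; |1 - conj(a)*z0|^2 = 1.32^2 + 0.12^2 = 1.7568
Step 4: |B_a(-0.4)| = sqrt(1.53 / 1.7568) = sqrt(0.870902)
Step 5: = 0.9332

0.9332


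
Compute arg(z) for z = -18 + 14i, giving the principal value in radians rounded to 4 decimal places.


Step 1: z = -18 + 14i
Step 2: arg(z) = atan2(14, -18)
Step 3: arg(z) = 2.4805

2.4805


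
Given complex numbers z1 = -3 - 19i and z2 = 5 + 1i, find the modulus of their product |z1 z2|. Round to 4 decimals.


Step 1: |z1| = sqrt((-3)^2 + (-19)^2) = sqrt(370)
Step 2: |z2| = sqrt(5^2 + 1^2) = sqrt(26)
Step 3: |z1*z2| = |z1|*|z2| = sqrt(370) * sqrt(26) = sqrt(370 * 26) = sqrt(9620)
Step 4: = 98.0816

98.0816


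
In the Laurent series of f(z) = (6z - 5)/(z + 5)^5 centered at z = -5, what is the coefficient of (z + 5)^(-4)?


Step 1: Write the numerator in powers of (z + 5): 6z - 5 = 6(z + 5) + (6*(-5) - 5) = 6(z + 5) - 35
Step 2: Divide by (z + 5)^5: f(z) = -35(z + 5)^(-5) + 6(z + 5)^(-4)
Step 3: This finite sum is the Laurent series of f about z = -5.
Step 4: Coefficient of (z + 5)^(-4) = coefficient of (z + 5) in the re-centred numerator = 6

6


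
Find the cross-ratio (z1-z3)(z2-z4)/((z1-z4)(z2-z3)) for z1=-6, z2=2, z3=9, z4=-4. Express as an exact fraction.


Step 1: (z1-z3)(z2-z4) = (-15) * 6 = -90
Step 2: (z1-z4)(z2-z3) = (-2) * (-7) = 14
Step 3: Cross-ratio = -90/14 = -45/7

-45/7


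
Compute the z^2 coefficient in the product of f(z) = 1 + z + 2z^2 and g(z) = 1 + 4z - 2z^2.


Step 1: z^2 term in f*g comes from: (1)*(-2z^2) + (z)*(4z) + (2z^2)*(1)
Step 2: = -2 + 4 + 2
Step 3: = 4

4


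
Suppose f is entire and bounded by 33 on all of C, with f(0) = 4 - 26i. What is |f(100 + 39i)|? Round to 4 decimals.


Step 1: By Liouville's theorem, a bounded entire function is constant.
Step 2: f(z) = f(0) = 4 - 26i for all z.
Step 3: |f(w)| = |4 - 26i| = sqrt(16 + 676)
Step 4: = 26.3059

26.3059


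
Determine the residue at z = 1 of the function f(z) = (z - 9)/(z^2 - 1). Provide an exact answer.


Step 1: Q(z) = z^2 - 1 = (z - 1)(z + 1)
Step 2: Q'(z) = 2z
Step 3: Q'(1) = 2, P(1) = -8
Step 4: Res = P(1)/Q'(1) = -8/2 = -4

-4


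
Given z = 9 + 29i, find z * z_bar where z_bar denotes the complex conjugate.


Step 1: conj(z) = 9 - 29i
Step 2: z * conj(z) = 9^2 + 29^2
Step 3: = 81 + 841 = 922

922


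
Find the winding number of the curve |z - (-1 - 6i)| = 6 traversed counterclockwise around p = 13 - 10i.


Step 1: Center c = (-1, -6), radius = 6
Step 2: |p - c|^2 = 14^2 + (-4)^2 = 212
Step 3: r^2 = 36
Step 4: |p-c| > r so winding number = 0

0


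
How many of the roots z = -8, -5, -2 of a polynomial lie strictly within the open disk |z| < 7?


Step 1: Check each root:
  z = -8: |-8| = 8 >= 7
  z = -5: |-5| = 5 < 7
  z = -2: |-2| = 2 < 7
Step 2: Count = 2

2


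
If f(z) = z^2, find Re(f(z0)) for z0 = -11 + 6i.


Step 1: z0 = -11 + 6i
Step 2: z0^2 = (-11)^2 - 6^2 - 132i
Step 3: real part = 121 - 36 = 85

85


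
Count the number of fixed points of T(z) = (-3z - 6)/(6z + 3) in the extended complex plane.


Step 1: Fixed points satisfy T(z) = z
Step 2: 6z^2 + 6z + 6 = 0
Step 3: Discriminant = 6^2 - 4*6*6 = -108
Step 4: Number of fixed points = 2

2


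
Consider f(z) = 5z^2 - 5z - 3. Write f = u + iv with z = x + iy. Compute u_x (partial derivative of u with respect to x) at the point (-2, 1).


Step 1: f(z) = 5(x+iy)^2 - 5(x+iy) - 3
Step 2: u = 5(x^2 - y^2) - 5x - 3
Step 3: u_x = 10x - 5
Step 4: At (-2, 1): u_x = -20 - 5 = -25

-25


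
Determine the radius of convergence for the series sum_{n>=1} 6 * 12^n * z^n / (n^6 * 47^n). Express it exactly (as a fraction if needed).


Step 1: General term a_n = 6 * 12^n / (n^6 * 47^n)
Step 2: By the root test, |a_n|^(1/n) = 6^(1/n) * 12 / (n^(6/n) * 47) -> 12/47 as n -> infinity (since 6^(1/n) -> 1 and n^(6/n) -> 1)
Step 3: R = 1/lim|a_n|^(1/n) = 47/12

47/12


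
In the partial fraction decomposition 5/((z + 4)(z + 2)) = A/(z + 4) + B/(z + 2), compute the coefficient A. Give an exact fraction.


Step 1: Multiply both sides by (z + 4) and set z = -4
Step 2: A = 5 / (-4 + 2)
Step 3: A = 5 / (-2)
Step 4: A = -5/2

-5/2


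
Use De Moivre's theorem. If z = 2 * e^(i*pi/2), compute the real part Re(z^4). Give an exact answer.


Step 1: By De Moivre's theorem, z^4 = 2^4 * e^(i*4*pi/2) = 16 * (cos(2*pi) + i*sin(2*pi))
Step 2: |z|^4 = 2^4 = 16
Step 3: Reduce the angle mod 2*pi: 2*pi - 2*pi = 0
Step 4: cos(0) = 1
Step 5: Re(z^4) = 16 * 1 = 16

16


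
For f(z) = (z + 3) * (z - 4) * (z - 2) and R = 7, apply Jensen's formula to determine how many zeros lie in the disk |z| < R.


Jensen's formula: (1/2pi)*integral log|f(Re^it)|dt = log|f(0)| + sum_{|a_k|<R} log(R/|a_k|)
Step 1: f(0) = 3 * (-4) * (-2) = 24
Step 2: log|f(0)| = log|-3| + log|4| + log|2| = 3.1781
Step 3: Zeros inside |z| < 7: -3, 4, 2
Step 4: Jensen sum = log(7/3) + log(7/4) + log(7/2) = 2.6597
Step 5: n(R) = number of terms in the Jensen sum = count of zeros inside |z| < 7 = 3

3


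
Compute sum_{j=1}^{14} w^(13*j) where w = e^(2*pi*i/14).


Step 1: The sum sum_{j=1}^{n} w^(k*j) equals n if n | k, else 0.
Step 2: Here n = 14, k = 13
Step 3: Does n divide k? 14 | 13 -> False
Step 4: Sum = 0

0


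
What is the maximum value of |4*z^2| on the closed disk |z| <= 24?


Step 1: On |z| = 24, |f(z)| = 4 * |z|^2 = 4 * 24^2
Step 2: By maximum modulus principle, maximum is on boundary.
Step 3: Maximum = 4 * 576 = 2304

2304


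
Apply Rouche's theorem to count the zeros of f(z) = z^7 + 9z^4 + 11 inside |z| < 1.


Step 1: On |z| = 1 the three terms have sizes |z^7| = 1^7 = 1, |9z^4| = 9*1^4 = 9, |11| = 11
Step 2: The dominant term is g(z) = 11; let h(z) = z^7 + 9z^4 so f = g + h
Step 3: On |z| = 1: |g| = 11 and |h| <= 1 + 9 = 10
Step 4: Since 11 > 10, |h| < |g| on |z| = 1, so by Rouche f has the same number of zeros as g inside |z| < 1
Step 5: g(z) = 11 is a nonzero constant with no zeros inside |z| < 1. Answer = 0

0


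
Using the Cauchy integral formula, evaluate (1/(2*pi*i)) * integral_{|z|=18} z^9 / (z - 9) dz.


Step 1: f(z) = z^9, a = 9 is inside |z| = 18
Step 2: By Cauchy integral formula: (1/(2pi*i)) * integral = f(a)
Step 3: f(9) = 9^9 = 387420489

387420489


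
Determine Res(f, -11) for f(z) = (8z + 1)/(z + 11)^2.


Step 1: Pole of order 2 at z = -11
Step 2: Res = lim d/dz [(z + 11)^2 * f(z)] as z -> -11
Step 3: (z + 11)^2 * f(z) = 8z + 1
Step 4: d/dz[8z + 1] = 8

8


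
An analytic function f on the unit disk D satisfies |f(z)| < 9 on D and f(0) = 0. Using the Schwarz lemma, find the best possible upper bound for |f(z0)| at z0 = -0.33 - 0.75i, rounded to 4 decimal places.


Step 1: g = f/9 maps D -> D with g(0) = 0, so by the Schwarz lemma |g(z)| <= |z|, i.e. |f(z)| <= 9|z|; this is sharp (f(z) = 9z).
Step 2: |z0|^2 = (-0.33)^2 + (-0.75)^2 = 0.6714
Step 3: |z0| = sqrt(0.6714) = 0.81939
Step 4: Best bound = 9 * |z0| = 9 * 0.81939 = 7.3745

7.3745


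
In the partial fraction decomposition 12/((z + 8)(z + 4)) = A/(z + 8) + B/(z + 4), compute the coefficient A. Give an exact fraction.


Step 1: Multiply both sides by (z + 8) and set z = -8
Step 2: A = 12 / (-8 + 4)
Step 3: A = 12 / (-4)
Step 4: A = -3

-3


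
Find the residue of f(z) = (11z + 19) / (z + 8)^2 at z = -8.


Step 1: Pole of order 2 at z = -8
Step 2: Res = lim d/dz [(z + 8)^2 * f(z)] as z -> -8
Step 3: (z + 8)^2 * f(z) = 11z + 19
Step 4: d/dz[11z + 19] = 11

11


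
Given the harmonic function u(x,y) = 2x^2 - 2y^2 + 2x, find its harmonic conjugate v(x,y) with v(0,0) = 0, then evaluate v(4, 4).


Step 1: v_x = -u_y = 4y + 0
Step 2: v_y = u_x = 4x + 2
Step 3: v = 4xy + 2y + C
Step 4: v(0,0) = 0 => C = 0
Step 5: v(4, 4) = 72

72


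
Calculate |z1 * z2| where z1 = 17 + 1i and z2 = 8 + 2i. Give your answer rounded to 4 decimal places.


Step 1: |z1| = sqrt(17^2 + 1^2) = sqrt(290)
Step 2: |z2| = sqrt(8^2 + 2^2) = sqrt(68)
Step 3: |z1*z2| = |z1|*|z2| = sqrt(290) * sqrt(68) = sqrt(290 * 68) = sqrt(19720)
Step 4: = 140.4279

140.4279


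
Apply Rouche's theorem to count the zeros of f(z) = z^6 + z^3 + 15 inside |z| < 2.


Step 1: On |z| = 2 the three terms have sizes |z^6| = 2^6 = 64, |z^3| = 2^3 = 8, |15| = 15
Step 2: The dominant term is g(z) = z^6; let h(z) = z^3 + 15 so f = g + h
Step 3: On |z| = 2: |g| = 64 and |h| <= 8 + 15 = 23
Step 4: Since 64 > 23, |h| < |g| on |z| = 2, so by Rouche f has the same number of zeros as g inside |z| < 2
Step 5: g(z) = z^6 has 6 zeros (all at the origin) inside |z| < 2. Answer = 6

6


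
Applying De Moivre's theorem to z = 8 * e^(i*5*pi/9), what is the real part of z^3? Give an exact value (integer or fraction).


Step 1: By De Moivre's theorem, z^3 = 8^3 * e^(i*3*5*pi/9) = 512 * (cos(5*pi/3) + i*sin(5*pi/3))
Step 2: |z|^3 = 8^3 = 512
Step 3: The angle 5*pi/3 already lies in [0, 2*pi)
Step 4: cos(5*pi/3) = 1/2
Step 5: Re(z^3) = 512 * 1/2 = 256

256


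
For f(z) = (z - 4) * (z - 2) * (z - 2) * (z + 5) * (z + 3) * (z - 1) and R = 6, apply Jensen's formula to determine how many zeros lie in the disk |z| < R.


Jensen's formula: (1/2pi)*integral log|f(Re^it)|dt = log|f(0)| + sum_{|a_k|<R} log(R/|a_k|)
Step 1: f(0) = (-4) * (-2) * (-2) * 5 * 3 * (-1) = 240
Step 2: log|f(0)| = log|4| + log|2| + log|2| + log|-5| + log|-3| + log|1| = 5.4806
Step 3: Zeros inside |z| < 6: 4, 2, 2, -5, -3, 1
Step 4: Jensen sum = log(6/4) + log(6/2) + log(6/2) + log(6/5) + log(6/3) + log(6/1) = 5.2699
Step 5: n(R) = number of terms in the Jensen sum = count of zeros inside |z| < 6 = 6

6


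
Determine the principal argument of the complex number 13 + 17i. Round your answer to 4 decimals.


Step 1: z = 13 + 17i
Step 2: arg(z) = atan2(17, 13)
Step 3: arg(z) = 0.9179

0.9179


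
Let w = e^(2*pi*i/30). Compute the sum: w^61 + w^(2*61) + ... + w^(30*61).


Step 1: The sum sum_{j=1}^{n} w^(k*j) equals n if n | k, else 0.
Step 2: Here n = 30, k = 61
Step 3: Does n divide k? 30 | 61 -> False
Step 4: Sum = 0

0


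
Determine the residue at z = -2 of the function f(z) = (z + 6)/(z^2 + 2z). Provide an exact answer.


Step 1: Q(z) = z^2 + 2z = (z + 2)(z)
Step 2: Q'(z) = 2z + 2
Step 3: Q'(-2) = -2, P(-2) = 4
Step 4: Res = P(-2)/Q'(-2) = 4/(-2) = -2

-2


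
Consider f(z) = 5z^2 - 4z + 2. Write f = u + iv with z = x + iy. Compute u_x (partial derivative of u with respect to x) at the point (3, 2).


Step 1: f(z) = 5(x+iy)^2 - 4(x+iy) + 2
Step 2: u = 5(x^2 - y^2) - 4x + 2
Step 3: u_x = 10x - 4
Step 4: At (3, 2): u_x = 30 - 4 = 26

26


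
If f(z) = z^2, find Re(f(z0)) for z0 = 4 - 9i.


Step 1: z0 = 4 - 9i
Step 2: z0^2 = 4^2 - (-9)^2 - 72i
Step 3: real part = 16 - 81 = -65

-65


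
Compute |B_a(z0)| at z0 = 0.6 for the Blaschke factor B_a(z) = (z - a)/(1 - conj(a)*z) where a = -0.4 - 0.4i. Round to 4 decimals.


Step 1: Numerator z0 - a = 0.6 - (-0.4 - 0.4i) = 1 + 0.4i
Step 2: Denominator 1 - conj(a)*z0 = 1 - (-0.4 + 0.4i)*0.6 = 1.24 - 0.24i
Step 3: |z0 - a|^2 = 1^2 + 0.4^2 = 1.16; |1 - conj(a)*z0|^2 = 1.24^2 + (-0.24)^2 = 1.5952
Step 4: |B_a(0.6)| = sqrt(1.16 / 1.5952) = sqrt(0.727182)
Step 5: = 0.8527

0.8527


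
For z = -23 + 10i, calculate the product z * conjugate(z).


Step 1: conj(z) = -23 - 10i
Step 2: z * conj(z) = (-23)^2 + 10^2
Step 3: = 529 + 100 = 629

629


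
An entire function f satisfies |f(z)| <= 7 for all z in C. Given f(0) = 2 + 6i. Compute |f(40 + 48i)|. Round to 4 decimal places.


Step 1: By Liouville's theorem, a bounded entire function is constant.
Step 2: f(z) = f(0) = 2 + 6i for all z.
Step 3: |f(w)| = |2 + 6i| = sqrt(4 + 36)
Step 4: = 6.3246

6.3246


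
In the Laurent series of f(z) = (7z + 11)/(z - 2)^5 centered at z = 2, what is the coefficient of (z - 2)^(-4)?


Step 1: Write the numerator in powers of (z - 2): 7z + 11 = 7(z - 2) + (7*2 + 11) = 7(z - 2) + 25
Step 2: Divide by (z - 2)^5: f(z) = 25(z - 2)^(-5) + 7(z - 2)^(-4)
Step 3: This finite sum is the Laurent series of f about z = 2.
Step 4: Coefficient of (z - 2)^(-4) = coefficient of (z - 2) in the re-centred numerator = 7

7


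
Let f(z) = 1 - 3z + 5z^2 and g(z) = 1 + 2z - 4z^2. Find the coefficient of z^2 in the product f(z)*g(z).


Step 1: z^2 term in f*g comes from: (1)*(-4z^2) + (-3z)*(2z) + (5z^2)*(1)
Step 2: = -4 - 6 + 5
Step 3: = -5

-5


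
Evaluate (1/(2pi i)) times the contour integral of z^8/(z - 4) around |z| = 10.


Step 1: f(z) = z^8, a = 4 is inside |z| = 10
Step 2: By Cauchy integral formula: (1/(2pi*i)) * integral = f(a)
Step 3: f(4) = 4^8 = 65536

65536


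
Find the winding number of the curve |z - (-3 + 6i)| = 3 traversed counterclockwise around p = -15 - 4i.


Step 1: Center c = (-3, 6), radius = 3
Step 2: |p - c|^2 = (-12)^2 + (-10)^2 = 244
Step 3: r^2 = 9
Step 4: |p-c| > r so winding number = 0

0


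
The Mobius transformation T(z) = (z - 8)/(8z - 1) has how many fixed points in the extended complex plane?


Step 1: Fixed points satisfy T(z) = z
Step 2: 8z^2 - 2z + 8 = 0
Step 3: Discriminant = (-2)^2 - 4*8*8 = -252
Step 4: Number of fixed points = 2

2


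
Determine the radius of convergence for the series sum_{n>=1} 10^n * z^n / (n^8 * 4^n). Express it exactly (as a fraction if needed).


Step 1: General term a_n = 10^n / (n^8 * 4^n)
Step 2: By the root test, |a_n|^(1/n) = 10 / (n^(8/n) * 4) -> 10/4 as n -> infinity (since n^(8/n) -> 1)
Step 3: R = 1/lim|a_n|^(1/n) = 4/10 = 2/5

2/5


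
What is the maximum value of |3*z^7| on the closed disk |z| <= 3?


Step 1: On |z| = 3, |f(z)| = 3 * |z|^7 = 3 * 3^7
Step 2: By maximum modulus principle, maximum is on boundary.
Step 3: Maximum = 3 * 2187 = 6561

6561


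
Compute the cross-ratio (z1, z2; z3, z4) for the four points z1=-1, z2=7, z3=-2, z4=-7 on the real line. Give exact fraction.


Step 1: (z1-z3)(z2-z4) = 1 * 14 = 14
Step 2: (z1-z4)(z2-z3) = 6 * 9 = 54
Step 3: Cross-ratio = 14/54 = 7/27

7/27


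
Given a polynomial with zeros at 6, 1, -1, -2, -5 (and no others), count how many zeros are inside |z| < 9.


Step 1: Check each root:
  z = 6: |6| = 6 < 9
  z = 1: |1| = 1 < 9
  z = -1: |-1| = 1 < 9
  z = -2: |-2| = 2 < 9
  z = -5: |-5| = 5 < 9
Step 2: Count = 5

5


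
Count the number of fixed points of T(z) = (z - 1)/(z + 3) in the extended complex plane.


Step 1: Fixed points satisfy T(z) = z
Step 2: z^2 + 2z + 1 = 0
Step 3: Discriminant = 2^2 - 4*1*1 = 0
Step 4: Number of fixed points = 1

1


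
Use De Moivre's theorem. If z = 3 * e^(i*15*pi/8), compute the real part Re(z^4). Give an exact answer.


Step 1: By De Moivre's theorem, z^4 = 3^4 * e^(i*4*15*pi/8) = 81 * (cos(15*pi/2) + i*sin(15*pi/2))
Step 2: |z|^4 = 3^4 = 81
Step 3: Reduce the angle mod 2*pi: 15*pi/2 - 6*pi = 3*pi/2
Step 4: cos(3*pi/2) = 0
Step 5: Re(z^4) = 81 * 0 = 0

0


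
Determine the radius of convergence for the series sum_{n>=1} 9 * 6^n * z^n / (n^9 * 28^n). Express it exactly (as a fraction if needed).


Step 1: General term a_n = 9 * 6^n / (n^9 * 28^n)
Step 2: By the root test, |a_n|^(1/n) = 9^(1/n) * 6 / (n^(9/n) * 28) -> 6/28 as n -> infinity (since 9^(1/n) -> 1 and n^(9/n) -> 1)
Step 3: R = 1/lim|a_n|^(1/n) = 28/6 = 14/3

14/3


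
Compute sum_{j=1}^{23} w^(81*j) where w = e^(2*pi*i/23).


Step 1: The sum sum_{j=1}^{n} w^(k*j) equals n if n | k, else 0.
Step 2: Here n = 23, k = 81
Step 3: Does n divide k? 23 | 81 -> False
Step 4: Sum = 0

0


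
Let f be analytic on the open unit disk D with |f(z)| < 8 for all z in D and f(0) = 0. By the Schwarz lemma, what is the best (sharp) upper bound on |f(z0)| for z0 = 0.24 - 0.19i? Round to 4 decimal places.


Step 1: g = f/8 maps D -> D with g(0) = 0, so by the Schwarz lemma |g(z)| <= |z|, i.e. |f(z)| <= 8|z|; this is sharp (f(z) = 8z).
Step 2: |z0|^2 = 0.24^2 + (-0.19)^2 = 0.0937
Step 3: |z0| = sqrt(0.0937) = 0.306105
Step 4: Best bound = 8 * |z0| = 8 * 0.306105 = 2.4488

2.4488


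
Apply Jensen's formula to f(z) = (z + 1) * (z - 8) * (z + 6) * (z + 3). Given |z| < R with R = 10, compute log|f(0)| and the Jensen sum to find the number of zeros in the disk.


Jensen's formula: (1/2pi)*integral log|f(Re^it)|dt = log|f(0)| + sum_{|a_k|<R} log(R/|a_k|)
Step 1: f(0) = 1 * (-8) * 6 * 3 = -144
Step 2: log|f(0)| = log|-1| + log|8| + log|-6| + log|-3| = 4.9698
Step 3: Zeros inside |z| < 10: -1, 8, -6, -3
Step 4: Jensen sum = log(10/1) + log(10/8) + log(10/6) + log(10/3) = 4.2405
Step 5: n(R) = number of terms in the Jensen sum = count of zeros inside |z| < 10 = 4

4


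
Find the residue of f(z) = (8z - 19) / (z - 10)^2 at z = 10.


Step 1: Pole of order 2 at z = 10
Step 2: Res = lim d/dz [(z - 10)^2 * f(z)] as z -> 10
Step 3: (z - 10)^2 * f(z) = 8z - 19
Step 4: d/dz[8z - 19] = 8

8


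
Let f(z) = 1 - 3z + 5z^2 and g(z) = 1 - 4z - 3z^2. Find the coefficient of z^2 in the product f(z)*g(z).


Step 1: z^2 term in f*g comes from: (1)*(-3z^2) + (-3z)*(-4z) + (5z^2)*(1)
Step 2: = -3 + 12 + 5
Step 3: = 14

14


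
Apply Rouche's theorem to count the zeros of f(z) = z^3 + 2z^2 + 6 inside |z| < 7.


Step 1: On |z| = 7 the three terms have sizes |z^3| = 7^3 = 343, |2z^2| = 2*7^2 = 98, |6| = 6
Step 2: The dominant term is g(z) = z^3; let h(z) = 2z^2 + 6 so f = g + h
Step 3: On |z| = 7: |g| = 343 and |h| <= 98 + 6 = 104
Step 4: Since 343 > 104, |h| < |g| on |z| = 7, so by Rouche f has the same number of zeros as g inside |z| < 7
Step 5: g(z) = z^3 has 3 zeros (all at the origin) inside |z| < 7. Answer = 3

3


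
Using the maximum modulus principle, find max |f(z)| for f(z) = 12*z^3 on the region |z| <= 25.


Step 1: On |z| = 25, |f(z)| = 12 * |z|^3 = 12 * 25^3
Step 2: By maximum modulus principle, maximum is on boundary.
Step 3: Maximum = 12 * 15625 = 187500

187500


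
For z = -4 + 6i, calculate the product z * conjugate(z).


Step 1: conj(z) = -4 - 6i
Step 2: z * conj(z) = (-4)^2 + 6^2
Step 3: = 16 + 36 = 52

52


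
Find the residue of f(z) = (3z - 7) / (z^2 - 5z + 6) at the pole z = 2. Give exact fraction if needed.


Step 1: Q(z) = z^2 - 5z + 6 = (z - 2)(z - 3)
Step 2: Q'(z) = 2z - 5
Step 3: Q'(2) = -1, P(2) = -1
Step 4: Res = P(2)/Q'(2) = -1/(-1) = 1

1


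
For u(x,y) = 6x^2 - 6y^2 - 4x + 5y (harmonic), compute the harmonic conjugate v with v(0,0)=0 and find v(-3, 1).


Step 1: v_x = -u_y = 12y - 5
Step 2: v_y = u_x = 12x - 4
Step 3: v = 12xy - 5x - 4y + C
Step 4: v(0,0) = 0 => C = 0
Step 5: v(-3, 1) = -25

-25


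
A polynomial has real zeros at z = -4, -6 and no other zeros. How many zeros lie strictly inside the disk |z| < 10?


Step 1: Check each root:
  z = -4: |-4| = 4 < 10
  z = -6: |-6| = 6 < 10
Step 2: Count = 2

2


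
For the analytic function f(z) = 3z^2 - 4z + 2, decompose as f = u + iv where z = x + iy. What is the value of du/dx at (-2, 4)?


Step 1: f(z) = 3(x+iy)^2 - 4(x+iy) + 2
Step 2: u = 3(x^2 - y^2) - 4x + 2
Step 3: u_x = 6x - 4
Step 4: At (-2, 4): u_x = -12 - 4 = -16

-16


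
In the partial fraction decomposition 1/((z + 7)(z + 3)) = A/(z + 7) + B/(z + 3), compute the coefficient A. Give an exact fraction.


Step 1: Multiply both sides by (z + 7) and set z = -7
Step 2: A = 1 / (-7 + 3)
Step 3: A = 1 / (-4)
Step 4: A = -1/4

-1/4


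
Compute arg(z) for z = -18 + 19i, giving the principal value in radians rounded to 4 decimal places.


Step 1: z = -18 + 19i
Step 2: arg(z) = atan2(19, -18)
Step 3: arg(z) = 2.3292

2.3292


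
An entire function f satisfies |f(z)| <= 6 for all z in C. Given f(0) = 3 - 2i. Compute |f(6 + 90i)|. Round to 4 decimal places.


Step 1: By Liouville's theorem, a bounded entire function is constant.
Step 2: f(z) = f(0) = 3 - 2i for all z.
Step 3: |f(w)| = |3 - 2i| = sqrt(9 + 4)
Step 4: = 3.6056

3.6056


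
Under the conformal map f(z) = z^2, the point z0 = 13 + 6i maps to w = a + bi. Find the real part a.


Step 1: z0 = 13 + 6i
Step 2: z0^2 = 13^2 - 6^2 + 156i
Step 3: real part = 169 - 36 = 133

133


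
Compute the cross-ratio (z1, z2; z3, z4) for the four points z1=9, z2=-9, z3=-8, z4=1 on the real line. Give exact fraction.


Step 1: (z1-z3)(z2-z4) = 17 * (-10) = -170
Step 2: (z1-z4)(z2-z3) = 8 * (-1) = -8
Step 3: Cross-ratio = 170/8 = 85/4

85/4


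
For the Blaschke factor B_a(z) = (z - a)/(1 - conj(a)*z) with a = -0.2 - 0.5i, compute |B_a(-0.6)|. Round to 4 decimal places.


Step 1: Numerator z0 - a = -0.6 - (-0.2 - 0.5i) = -0.4 + 0.5i
Step 2: Denominator 1 - conj(a)*z0 = 1 - (-0.2 + 0.5i)*(-0.6) = 0.88 + 0.3i
Step 3: |z0 - a|^2 = (-0.4)^2 + 0.5^2 = 0.41; |1 - conj(a)*z0|^2 = 0.88^2 + 0.3^2 = 0.8644
Step 4: |B_a(-0.6)| = sqrt(0.41 / 0.8644) = sqrt(0.474317)
Step 5: = 0.6887

0.6887


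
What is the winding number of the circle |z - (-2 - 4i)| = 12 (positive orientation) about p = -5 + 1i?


Step 1: Center c = (-2, -4), radius = 12
Step 2: |p - c|^2 = (-3)^2 + 5^2 = 34
Step 3: r^2 = 144
Step 4: |p-c| < r so winding number = 1

1


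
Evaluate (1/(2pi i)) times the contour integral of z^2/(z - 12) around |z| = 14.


Step 1: f(z) = z^2, a = 12 is inside |z| = 14
Step 2: By Cauchy integral formula: (1/(2pi*i)) * integral = f(a)
Step 3: f(12) = 12^2 = 144

144


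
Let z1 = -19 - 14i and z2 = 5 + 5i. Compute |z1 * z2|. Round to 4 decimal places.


Step 1: |z1| = sqrt((-19)^2 + (-14)^2) = sqrt(557)
Step 2: |z2| = sqrt(5^2 + 5^2) = sqrt(50)
Step 3: |z1*z2| = |z1|*|z2| = sqrt(557) * sqrt(50) = sqrt(557 * 50) = sqrt(27850)
Step 4: = 166.8832

166.8832


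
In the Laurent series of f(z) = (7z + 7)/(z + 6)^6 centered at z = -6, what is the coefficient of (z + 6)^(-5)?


Step 1: Write the numerator in powers of (z + 6): 7z + 7 = 7(z + 6) + (7*(-6) + 7) = 7(z + 6) - 35
Step 2: Divide by (z + 6)^6: f(z) = -35(z + 6)^(-6) + 7(z + 6)^(-5)
Step 3: This finite sum is the Laurent series of f about z = -6.
Step 4: Coefficient of (z + 6)^(-5) = coefficient of (z + 6) in the re-centred numerator = 7

7
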